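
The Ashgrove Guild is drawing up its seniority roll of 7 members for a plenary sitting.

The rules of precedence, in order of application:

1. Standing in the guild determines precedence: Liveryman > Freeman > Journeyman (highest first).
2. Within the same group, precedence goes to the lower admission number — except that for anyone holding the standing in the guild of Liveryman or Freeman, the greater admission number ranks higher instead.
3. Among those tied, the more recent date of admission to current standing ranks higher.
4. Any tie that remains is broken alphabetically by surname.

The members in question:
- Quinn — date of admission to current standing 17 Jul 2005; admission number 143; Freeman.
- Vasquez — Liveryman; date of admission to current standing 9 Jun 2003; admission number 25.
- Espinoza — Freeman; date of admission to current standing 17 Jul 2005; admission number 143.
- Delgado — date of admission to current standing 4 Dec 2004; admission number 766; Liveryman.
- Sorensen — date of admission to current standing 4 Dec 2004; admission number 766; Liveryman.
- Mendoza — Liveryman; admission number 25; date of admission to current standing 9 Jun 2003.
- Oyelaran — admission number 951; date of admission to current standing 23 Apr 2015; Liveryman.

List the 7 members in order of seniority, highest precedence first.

Oyelaran, Delgado, Sorensen, Mendoza, Vasquez, Espinoza, Quinn

By standing in the guild: Oyelaran, Delgado, Sorensen, Mendoza and Vasquez (Liveryman); then Espinoza and Quinn (Freeman).
Among Oyelaran, Delgado, Sorensen, Mendoza and Vasquez, by admission number (higher first) (reversed rule for this group): Oyelaran (951) before Delgado and Sorensen (766) before Mendoza and Vasquez (25).
Delgado and Sorensen both have date of admission to current standing 4 Dec 2004, so the next rule applies.
Among Delgado and Sorensen, alphabetically by surname: Delgado before Sorensen.
Mendoza and Vasquez both have date of admission to current standing 9 Jun 2003, so the next rule applies.
Among Mendoza and Vasquez, alphabetically by surname: Mendoza before Vasquez.
Espinoza and Quinn both have admission number 143, so the next rule applies.
Espinoza and Quinn both have date of admission to current standing 17 Jul 2005, so the next rule applies.
Among Espinoza and Quinn, alphabetically by surname: Espinoza before Quinn.
Full order: Oyelaran, Delgado, Sorensen, Mendoza, Vasquez, Espinoza, Quinn.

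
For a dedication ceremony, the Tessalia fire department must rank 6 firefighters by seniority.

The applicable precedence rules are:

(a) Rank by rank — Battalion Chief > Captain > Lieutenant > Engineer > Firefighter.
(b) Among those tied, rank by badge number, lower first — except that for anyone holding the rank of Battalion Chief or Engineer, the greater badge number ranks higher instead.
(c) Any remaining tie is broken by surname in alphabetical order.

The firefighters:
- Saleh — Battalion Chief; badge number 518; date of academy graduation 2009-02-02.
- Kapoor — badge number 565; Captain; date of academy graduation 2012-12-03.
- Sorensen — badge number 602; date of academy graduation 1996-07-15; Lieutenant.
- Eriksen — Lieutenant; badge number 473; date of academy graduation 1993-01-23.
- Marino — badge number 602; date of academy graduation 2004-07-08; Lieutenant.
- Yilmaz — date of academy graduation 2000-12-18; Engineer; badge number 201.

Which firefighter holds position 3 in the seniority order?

Eriksen

By rank: Saleh (Battalion Chief); then Kapoor (Captain); then Eriksen, Marino and Sorensen (Lieutenant); then Yilmaz (Engineer).
Among Eriksen, Marino and Sorensen, by badge number (lower first): Eriksen (473) before Marino and Sorensen (602).
Among Marino and Sorensen, alphabetically by surname: Marino before Sorensen.
Order: Saleh, Kapoor, Eriksen, Marino, Sorensen, Yilmaz.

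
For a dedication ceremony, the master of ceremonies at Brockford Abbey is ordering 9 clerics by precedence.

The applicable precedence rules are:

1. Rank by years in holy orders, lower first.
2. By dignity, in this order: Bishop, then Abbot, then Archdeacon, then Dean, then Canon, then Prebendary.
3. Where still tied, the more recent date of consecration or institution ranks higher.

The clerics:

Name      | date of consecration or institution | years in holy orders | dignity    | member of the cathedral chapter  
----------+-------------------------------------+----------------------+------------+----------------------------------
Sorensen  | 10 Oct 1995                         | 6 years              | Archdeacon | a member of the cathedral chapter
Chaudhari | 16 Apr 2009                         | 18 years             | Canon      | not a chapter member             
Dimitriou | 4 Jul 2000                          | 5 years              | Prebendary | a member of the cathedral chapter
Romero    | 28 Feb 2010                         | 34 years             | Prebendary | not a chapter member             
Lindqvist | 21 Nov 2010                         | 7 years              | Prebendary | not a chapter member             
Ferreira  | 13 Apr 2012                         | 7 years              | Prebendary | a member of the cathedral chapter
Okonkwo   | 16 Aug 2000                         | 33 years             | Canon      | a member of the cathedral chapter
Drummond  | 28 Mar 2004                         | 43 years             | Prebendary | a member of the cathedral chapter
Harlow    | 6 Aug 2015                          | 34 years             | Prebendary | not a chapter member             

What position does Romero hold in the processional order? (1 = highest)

8

By years in holy orders (lower first): Dimitriou (5 years); then Sorensen (6 years); then Ferreira and Lindqvist (both 7 years); then Chaudhari (18 years); then Okonkwo (33 years); then Harlow and Romero (both 34 years); then Drummond (43 years).
Ferreira and Lindqvist are each Prebendary, so the next rule applies.
Among Ferreira and Lindqvist, by date of consecration or institution (later first): Ferreira (13 Apr 2012) before Lindqvist (21 Nov 2010).
Harlow and Romero are each Prebendary, so the next rule applies.
Among Harlow and Romero, by date of consecration or institution (later first): Harlow (6 Aug 2015) before Romero (28 Feb 2010).
Order: Dimitriou, Sorensen, Ferreira, Lindqvist, Chaudhari, Okonkwo, Harlow, Romero, Drummond. So position 8.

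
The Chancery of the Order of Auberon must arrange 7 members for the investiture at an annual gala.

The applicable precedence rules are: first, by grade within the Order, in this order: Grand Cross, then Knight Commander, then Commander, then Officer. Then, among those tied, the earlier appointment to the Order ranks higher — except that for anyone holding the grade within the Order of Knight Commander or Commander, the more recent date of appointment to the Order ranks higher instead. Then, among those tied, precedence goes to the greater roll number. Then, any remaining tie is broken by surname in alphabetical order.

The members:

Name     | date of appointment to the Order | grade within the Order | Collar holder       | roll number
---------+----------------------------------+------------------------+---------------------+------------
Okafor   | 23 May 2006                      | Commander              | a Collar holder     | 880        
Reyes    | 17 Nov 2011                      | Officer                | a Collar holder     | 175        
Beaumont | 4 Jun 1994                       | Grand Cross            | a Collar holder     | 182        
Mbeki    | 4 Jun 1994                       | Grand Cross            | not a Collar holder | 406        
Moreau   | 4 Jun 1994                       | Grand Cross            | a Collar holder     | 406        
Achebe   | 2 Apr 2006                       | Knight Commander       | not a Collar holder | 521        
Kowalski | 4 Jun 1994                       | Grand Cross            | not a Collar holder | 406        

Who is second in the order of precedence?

By grade within the Order: Kowalski, Mbeki, Moreau and Beaumont (Grand Cross); then Achebe (Knight Commander); then Okafor (Commander); then Reyes (Officer).
Kowalski, Mbeki, Moreau and Beaumont all have date of appointment to the Order 4 Jun 1994, so the next rule applies.
Among Kowalski, Mbeki, Moreau and Beaumont, by roll number (higher first): Kowalski, Mbeki and Moreau (406) before Beaumont (182).
Among Kowalski, Mbeki and Moreau, alphabetically by surname: Kowalski before Mbeki before Moreau.
Order: Kowalski, Mbeki, Moreau, Beaumont, Achebe, Okafor, Reyes.

Mbeki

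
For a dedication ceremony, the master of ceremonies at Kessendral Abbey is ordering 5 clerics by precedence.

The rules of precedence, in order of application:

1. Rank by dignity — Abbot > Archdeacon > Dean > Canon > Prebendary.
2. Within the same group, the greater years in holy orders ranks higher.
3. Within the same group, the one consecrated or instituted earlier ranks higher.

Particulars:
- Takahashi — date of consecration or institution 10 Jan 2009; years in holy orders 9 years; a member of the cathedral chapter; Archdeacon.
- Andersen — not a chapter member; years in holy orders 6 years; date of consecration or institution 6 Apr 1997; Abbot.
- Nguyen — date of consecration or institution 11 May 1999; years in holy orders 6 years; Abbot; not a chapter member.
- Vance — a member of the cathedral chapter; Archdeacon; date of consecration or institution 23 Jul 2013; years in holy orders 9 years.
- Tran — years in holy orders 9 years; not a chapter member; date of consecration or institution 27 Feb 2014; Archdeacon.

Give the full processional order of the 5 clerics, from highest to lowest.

By dignity: Andersen and Nguyen (Abbot); then Takahashi, Vance and Tran (Archdeacon).
Andersen and Nguyen both have years in holy orders 6 years, so the next rule applies.
Among Andersen and Nguyen, by date of consecration or institution (earlier first): Andersen (6 Apr 1997) before Nguyen (11 May 1999).
Takahashi, Vance and Tran all have years in holy orders 9 years, so the next rule applies.
Among Takahashi, Vance and Tran, by date of consecration or institution (earlier first): Takahashi (10 Jan 2009) before Vance (23 Jul 2013) before Tran (27 Feb 2014).
Full order: Andersen, Nguyen, Takahashi, Vance, Tran.

Andersen, Nguyen, Takahashi, Vance, Tran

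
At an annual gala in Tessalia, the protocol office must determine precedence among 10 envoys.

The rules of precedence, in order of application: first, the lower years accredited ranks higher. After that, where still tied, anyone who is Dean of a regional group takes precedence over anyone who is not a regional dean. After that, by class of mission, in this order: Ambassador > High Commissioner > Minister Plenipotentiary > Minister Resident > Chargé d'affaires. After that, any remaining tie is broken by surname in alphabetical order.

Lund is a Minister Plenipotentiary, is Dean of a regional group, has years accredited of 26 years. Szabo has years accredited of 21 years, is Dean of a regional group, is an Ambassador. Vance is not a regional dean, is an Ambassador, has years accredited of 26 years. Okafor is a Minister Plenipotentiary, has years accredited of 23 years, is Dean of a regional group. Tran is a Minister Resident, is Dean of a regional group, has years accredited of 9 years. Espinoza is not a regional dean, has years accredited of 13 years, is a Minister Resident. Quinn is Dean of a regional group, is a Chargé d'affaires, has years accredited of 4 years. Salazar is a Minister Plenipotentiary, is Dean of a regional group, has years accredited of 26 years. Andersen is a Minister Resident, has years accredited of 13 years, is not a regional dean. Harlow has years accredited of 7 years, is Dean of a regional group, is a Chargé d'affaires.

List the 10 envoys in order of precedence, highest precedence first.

Quinn, Harlow, Tran, Andersen, Espinoza, Szabo, Okafor, Lund, Salazar, Vance

By years accredited (lower first): Quinn (4 years); then Harlow (7 years); then Tran (9 years); then Andersen and Espinoza (both 13 years); then Szabo (21 years); then Okafor (23 years); then Lund, Salazar and Vance (each 26 years).
Andersen and Espinoza are each not a regional dean, so the next rule applies.
Andersen and Espinoza are each Minister Resident, so the next rule applies.
Among Andersen and Espinoza, alphabetically by surname: Andersen before Espinoza.
Among Lund, Salazar and Vance, Dean of a regional group before not a regional dean: Lund and Salazar (Dean of a regional group) before Vance (not a regional dean).
Lund and Salazar are each Minister Plenipotentiary, so the next rule applies.
Among Lund and Salazar, alphabetically by surname: Lund before Salazar.
Full order: Quinn, Harlow, Tran, Andersen, Espinoza, Szabo, Okafor, Lund, Salazar, Vance.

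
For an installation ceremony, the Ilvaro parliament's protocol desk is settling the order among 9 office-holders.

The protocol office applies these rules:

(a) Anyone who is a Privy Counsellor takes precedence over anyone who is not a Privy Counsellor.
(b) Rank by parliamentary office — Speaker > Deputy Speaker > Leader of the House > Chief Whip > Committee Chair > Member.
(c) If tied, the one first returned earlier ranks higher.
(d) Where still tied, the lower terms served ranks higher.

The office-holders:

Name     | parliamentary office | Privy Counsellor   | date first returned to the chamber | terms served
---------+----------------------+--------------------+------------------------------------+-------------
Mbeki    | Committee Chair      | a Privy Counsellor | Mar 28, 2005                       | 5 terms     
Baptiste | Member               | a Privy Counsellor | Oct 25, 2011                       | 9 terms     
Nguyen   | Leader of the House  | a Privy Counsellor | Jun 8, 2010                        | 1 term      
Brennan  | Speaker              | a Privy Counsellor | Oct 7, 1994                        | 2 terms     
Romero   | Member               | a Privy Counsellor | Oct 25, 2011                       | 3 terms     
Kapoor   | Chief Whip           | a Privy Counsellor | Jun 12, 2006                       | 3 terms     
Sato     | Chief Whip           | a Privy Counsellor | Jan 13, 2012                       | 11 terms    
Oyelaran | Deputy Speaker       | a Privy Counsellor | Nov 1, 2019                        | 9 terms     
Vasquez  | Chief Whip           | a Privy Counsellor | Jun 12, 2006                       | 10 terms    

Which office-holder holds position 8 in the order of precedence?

By the first rule: Brennan, Oyelaran, Nguyen, Kapoor, Vasquez, Sato, Mbeki, Romero and Baptiste (each a Privy Counsellor).
Among Brennan, Oyelaran, Nguyen, Kapoor, Vasquez, Sato, Mbeki, Romero and Baptiste, by parliamentary office: Brennan (Speaker) before Oyelaran (Deputy Speaker) before Nguyen (Leader of the House) before Kapoor, Vasquez and Sato (Chief Whip) before Mbeki (Committee Chair) before Romero and Baptiste (Member).
Among Kapoor, Vasquez and Sato, by date first returned to the chamber (earlier first): Kapoor and Vasquez (Jun 12, 2006) before Sato (Jan 13, 2012).
Among Kapoor and Vasquez, by terms served (lower first): Kapoor (3 terms) before Vasquez (10 terms).
Romero and Baptiste both have date first returned to the chamber Oct 25, 2011, so the next rule applies.
Among Romero and Baptiste, by terms served (lower first): Romero (3 terms) before Baptiste (9 terms).
Order: Brennan, Oyelaran, Nguyen, Kapoor, Vasquez, Sato, Mbeki, Romero, Baptiste.

Romero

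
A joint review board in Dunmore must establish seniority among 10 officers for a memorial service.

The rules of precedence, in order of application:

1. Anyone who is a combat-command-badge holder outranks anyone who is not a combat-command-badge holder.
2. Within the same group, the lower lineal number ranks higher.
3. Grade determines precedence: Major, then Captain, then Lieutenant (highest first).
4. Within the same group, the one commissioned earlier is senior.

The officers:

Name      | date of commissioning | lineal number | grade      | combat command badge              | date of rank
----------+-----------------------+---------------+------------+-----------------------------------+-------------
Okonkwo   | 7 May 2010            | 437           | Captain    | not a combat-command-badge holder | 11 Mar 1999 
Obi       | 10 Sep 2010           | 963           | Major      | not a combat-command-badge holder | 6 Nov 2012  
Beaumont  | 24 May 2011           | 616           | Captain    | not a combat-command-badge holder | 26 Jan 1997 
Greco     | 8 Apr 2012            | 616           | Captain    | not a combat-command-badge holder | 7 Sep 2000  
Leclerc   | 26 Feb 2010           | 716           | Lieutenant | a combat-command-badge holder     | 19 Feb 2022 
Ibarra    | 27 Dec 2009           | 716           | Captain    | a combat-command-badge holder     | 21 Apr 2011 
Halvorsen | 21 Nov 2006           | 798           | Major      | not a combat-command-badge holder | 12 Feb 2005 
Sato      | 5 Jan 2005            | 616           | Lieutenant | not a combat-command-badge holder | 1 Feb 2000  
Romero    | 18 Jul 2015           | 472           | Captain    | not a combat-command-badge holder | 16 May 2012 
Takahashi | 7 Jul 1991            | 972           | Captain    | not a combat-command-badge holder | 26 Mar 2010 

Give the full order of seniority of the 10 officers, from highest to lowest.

By the first rule: Ibarra and Leclerc (both a combat-command-badge holder); then Okonkwo, Romero, Beaumont, Greco, Sato, Halvorsen, Obi and Takahashi (each not a combat-command-badge holder).
Ibarra and Leclerc both have lineal number 716, so the next rule applies.
Among Ibarra and Leclerc, by grade: Ibarra (Captain) before Leclerc (Lieutenant).
Among Okonkwo, Romero, Beaumont, Greco, Sato, Halvorsen, Obi and Takahashi, by lineal number (lower first): Okonkwo (437) before Romero (472) before Beaumont, Greco and Sato (616) before Halvorsen (798) before Obi (963) before Takahashi (972).
Among Beaumont, Greco and Sato, by grade: Beaumont and Greco (Captain) before Sato (Lieutenant).
Among Beaumont and Greco, by date of commissioning (earlier first): Beaumont (24 May 2011) before Greco (8 Apr 2012).
Full order: Ibarra, Leclerc, Okonkwo, Romero, Beaumont, Greco, Sato, Halvorsen, Obi, Takahashi.

Ibarra, Leclerc, Okonkwo, Romero, Beaumont, Greco, Sato, Halvorsen, Obi, Takahashi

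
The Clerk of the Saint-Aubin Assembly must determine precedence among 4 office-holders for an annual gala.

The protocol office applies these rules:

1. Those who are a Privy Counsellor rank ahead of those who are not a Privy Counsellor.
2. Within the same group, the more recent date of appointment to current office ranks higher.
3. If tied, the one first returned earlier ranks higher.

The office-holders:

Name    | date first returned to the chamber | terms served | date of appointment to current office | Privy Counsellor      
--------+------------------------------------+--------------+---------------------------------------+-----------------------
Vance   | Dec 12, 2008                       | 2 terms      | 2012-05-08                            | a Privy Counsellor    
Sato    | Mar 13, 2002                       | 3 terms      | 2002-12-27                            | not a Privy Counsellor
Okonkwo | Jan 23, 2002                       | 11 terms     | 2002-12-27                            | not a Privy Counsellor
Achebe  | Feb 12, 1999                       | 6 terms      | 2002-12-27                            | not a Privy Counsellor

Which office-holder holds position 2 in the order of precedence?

By the first rule: Vance (a Privy Counsellor); then Achebe, Okonkwo and Sato (each not a Privy Counsellor).
Achebe, Okonkwo and Sato all have date of appointment to current office 2002-12-27, so the next rule applies.
Among Achebe, Okonkwo and Sato, by date first returned to the chamber (earlier first): Achebe (Feb 12, 1999) before Okonkwo (Jan 23, 2002) before Sato (Mar 13, 2002).
Order: Vance, Achebe, Okonkwo, Sato.

Achebe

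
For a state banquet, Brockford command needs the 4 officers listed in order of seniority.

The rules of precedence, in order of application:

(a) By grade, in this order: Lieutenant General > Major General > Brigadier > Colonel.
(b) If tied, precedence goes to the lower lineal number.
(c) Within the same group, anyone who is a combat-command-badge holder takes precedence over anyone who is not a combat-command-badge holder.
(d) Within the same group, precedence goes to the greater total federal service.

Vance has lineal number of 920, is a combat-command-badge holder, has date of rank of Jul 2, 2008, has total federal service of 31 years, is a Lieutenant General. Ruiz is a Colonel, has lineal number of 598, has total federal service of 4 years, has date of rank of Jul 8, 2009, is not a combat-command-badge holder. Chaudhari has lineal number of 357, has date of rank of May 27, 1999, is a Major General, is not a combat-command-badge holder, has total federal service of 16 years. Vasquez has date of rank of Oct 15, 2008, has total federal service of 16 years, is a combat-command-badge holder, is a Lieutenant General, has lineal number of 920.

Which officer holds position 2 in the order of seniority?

By grade: Vance and Vasquez (Lieutenant General); then Chaudhari (Major General); then Ruiz (Colonel).
Vance and Vasquez both have lineal number 920, so the next rule applies.
Vance and Vasquez are each a combat-command-badge holder, so the next rule applies.
Among Vance and Vasquez, by total federal service (higher first): Vance (31 years) before Vasquez (16 years).
Order: Vance, Vasquez, Chaudhari, Ruiz.

Vasquez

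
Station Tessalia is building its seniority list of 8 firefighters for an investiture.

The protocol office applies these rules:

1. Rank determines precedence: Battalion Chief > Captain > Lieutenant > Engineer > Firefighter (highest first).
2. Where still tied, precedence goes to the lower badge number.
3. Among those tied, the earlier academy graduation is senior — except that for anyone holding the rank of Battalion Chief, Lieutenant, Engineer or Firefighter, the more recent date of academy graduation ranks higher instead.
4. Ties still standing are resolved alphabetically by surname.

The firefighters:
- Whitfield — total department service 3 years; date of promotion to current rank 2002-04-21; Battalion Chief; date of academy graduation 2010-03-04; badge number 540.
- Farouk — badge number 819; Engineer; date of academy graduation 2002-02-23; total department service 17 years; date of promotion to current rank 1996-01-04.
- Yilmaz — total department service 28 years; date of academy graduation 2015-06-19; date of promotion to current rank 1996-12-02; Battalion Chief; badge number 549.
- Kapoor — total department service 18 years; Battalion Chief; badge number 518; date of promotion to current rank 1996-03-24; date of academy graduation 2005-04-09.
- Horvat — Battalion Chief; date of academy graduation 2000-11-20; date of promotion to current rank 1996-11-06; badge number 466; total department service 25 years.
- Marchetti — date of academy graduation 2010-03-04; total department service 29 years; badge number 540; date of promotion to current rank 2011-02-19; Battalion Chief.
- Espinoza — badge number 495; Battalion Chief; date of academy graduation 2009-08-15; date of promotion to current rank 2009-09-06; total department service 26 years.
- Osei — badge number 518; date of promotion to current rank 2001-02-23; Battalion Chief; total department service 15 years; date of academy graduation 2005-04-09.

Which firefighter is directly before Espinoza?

Horvat

By rank: Horvat, Espinoza, Kapoor, Osei, Marchetti, Whitfield and Yilmaz (Battalion Chief); then Farouk (Engineer).
Among Horvat, Espinoza, Kapoor, Osei, Marchetti, Whitfield and Yilmaz, by badge number (lower first): Horvat (466) before Espinoza (495) before Kapoor and Osei (518) before Marchetti and Whitfield (540) before Yilmaz (549).
Kapoor and Osei both have date of academy graduation 2005-04-09, so the next rule applies.
Among Kapoor and Osei, alphabetically by surname: Kapoor before Osei.
Marchetti and Whitfield both have date of academy graduation 2010-03-04, so the next rule applies.
Among Marchetti and Whitfield, alphabetically by surname: Marchetti before Whitfield.
Order: Horvat, Espinoza, Kapoor, Osei, Marchetti, Whitfield, Yilmaz, Farouk.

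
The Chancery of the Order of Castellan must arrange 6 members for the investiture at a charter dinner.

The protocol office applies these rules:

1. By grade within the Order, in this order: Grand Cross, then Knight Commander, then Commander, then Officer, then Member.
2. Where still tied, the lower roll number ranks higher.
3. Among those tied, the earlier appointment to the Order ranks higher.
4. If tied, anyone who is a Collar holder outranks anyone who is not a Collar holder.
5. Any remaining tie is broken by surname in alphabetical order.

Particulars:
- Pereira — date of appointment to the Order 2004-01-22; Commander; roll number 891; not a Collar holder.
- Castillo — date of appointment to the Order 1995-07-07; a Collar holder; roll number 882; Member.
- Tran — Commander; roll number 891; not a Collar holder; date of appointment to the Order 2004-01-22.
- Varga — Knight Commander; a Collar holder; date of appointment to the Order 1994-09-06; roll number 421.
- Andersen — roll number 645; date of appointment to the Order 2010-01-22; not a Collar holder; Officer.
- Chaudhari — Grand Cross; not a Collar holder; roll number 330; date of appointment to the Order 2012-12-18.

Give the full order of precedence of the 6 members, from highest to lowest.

By grade within the Order: Chaudhari (Grand Cross); then Varga (Knight Commander); then Pereira and Tran (Commander); then Andersen (Officer); then Castillo (Member).
Pereira and Tran both have roll number 891, so the next rule applies.
Pereira and Tran both have date of appointment to the Order 2004-01-22, so the next rule applies.
Pereira and Tran are each not a Collar holder, so the next rule applies.
Among Pereira and Tran, alphabetically by surname: Pereira before Tran.
Full order: Chaudhari, Varga, Pereira, Tran, Andersen, Castillo.

Chaudhari, Varga, Pereira, Tran, Andersen, Castillo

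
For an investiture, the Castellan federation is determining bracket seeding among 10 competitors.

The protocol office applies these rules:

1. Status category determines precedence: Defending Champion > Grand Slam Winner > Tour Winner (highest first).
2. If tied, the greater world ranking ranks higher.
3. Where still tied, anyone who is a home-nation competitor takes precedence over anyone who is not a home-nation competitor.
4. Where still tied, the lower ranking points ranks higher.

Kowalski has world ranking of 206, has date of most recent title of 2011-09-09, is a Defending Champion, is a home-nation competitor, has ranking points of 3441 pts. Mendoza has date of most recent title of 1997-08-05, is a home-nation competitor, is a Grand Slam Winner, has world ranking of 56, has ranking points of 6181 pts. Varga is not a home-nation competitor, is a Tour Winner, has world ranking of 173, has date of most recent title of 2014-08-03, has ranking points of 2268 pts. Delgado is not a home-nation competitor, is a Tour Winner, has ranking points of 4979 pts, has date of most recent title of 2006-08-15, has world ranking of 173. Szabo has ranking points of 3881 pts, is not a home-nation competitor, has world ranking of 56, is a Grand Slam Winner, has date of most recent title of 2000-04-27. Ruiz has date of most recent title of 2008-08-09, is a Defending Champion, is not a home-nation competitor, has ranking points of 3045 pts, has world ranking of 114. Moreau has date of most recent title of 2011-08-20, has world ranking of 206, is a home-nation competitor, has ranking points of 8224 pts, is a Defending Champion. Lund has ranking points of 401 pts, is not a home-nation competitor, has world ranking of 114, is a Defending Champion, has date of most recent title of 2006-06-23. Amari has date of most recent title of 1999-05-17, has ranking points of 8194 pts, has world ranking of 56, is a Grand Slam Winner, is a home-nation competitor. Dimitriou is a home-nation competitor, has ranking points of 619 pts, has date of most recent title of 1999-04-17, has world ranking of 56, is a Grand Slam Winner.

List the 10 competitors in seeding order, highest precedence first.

By status category: Kowalski, Moreau, Lund and Ruiz (Defending Champion); then Dimitriou, Mendoza, Amari and Szabo (Grand Slam Winner); then Varga and Delgado (Tour Winner).
Among Kowalski, Moreau, Lund and Ruiz, by world ranking (higher first): Kowalski and Moreau (206) before Lund and Ruiz (114).
Kowalski and Moreau are each a home-nation competitor, so the next rule applies.
Among Kowalski and Moreau, by ranking points (lower first): Kowalski (3441 pts) before Moreau (8224 pts).
Lund and Ruiz are each not a home-nation competitor, so the next rule applies.
Among Lund and Ruiz, by ranking points (lower first): Lund (401 pts) before Ruiz (3045 pts).
Dimitriou, Mendoza, Amari and Szabo all have world ranking 56, so the next rule applies.
Among Dimitriou, Mendoza, Amari and Szabo, a home-nation competitor before not a home-nation competitor: Dimitriou, Mendoza and Amari (a home-nation competitor) before Szabo (not a home-nation competitor).
Among Dimitriou, Mendoza and Amari, by ranking points (lower first): Dimitriou (619 pts) before Mendoza (6181 pts) before Amari (8194 pts).
Varga and Delgado both have world ranking 173, so the next rule applies.
Varga and Delgado are each not a home-nation competitor, so the next rule applies.
Among Varga and Delgado, by ranking points (lower first): Varga (2268 pts) before Delgado (4979 pts).
Full order: Kowalski, Moreau, Lund, Ruiz, Dimitriou, Mendoza, Amari, Szabo, Varga, Delgado.

Kowalski, Moreau, Lund, Ruiz, Dimitriou, Mendoza, Amari, Szabo, Varga, Delgado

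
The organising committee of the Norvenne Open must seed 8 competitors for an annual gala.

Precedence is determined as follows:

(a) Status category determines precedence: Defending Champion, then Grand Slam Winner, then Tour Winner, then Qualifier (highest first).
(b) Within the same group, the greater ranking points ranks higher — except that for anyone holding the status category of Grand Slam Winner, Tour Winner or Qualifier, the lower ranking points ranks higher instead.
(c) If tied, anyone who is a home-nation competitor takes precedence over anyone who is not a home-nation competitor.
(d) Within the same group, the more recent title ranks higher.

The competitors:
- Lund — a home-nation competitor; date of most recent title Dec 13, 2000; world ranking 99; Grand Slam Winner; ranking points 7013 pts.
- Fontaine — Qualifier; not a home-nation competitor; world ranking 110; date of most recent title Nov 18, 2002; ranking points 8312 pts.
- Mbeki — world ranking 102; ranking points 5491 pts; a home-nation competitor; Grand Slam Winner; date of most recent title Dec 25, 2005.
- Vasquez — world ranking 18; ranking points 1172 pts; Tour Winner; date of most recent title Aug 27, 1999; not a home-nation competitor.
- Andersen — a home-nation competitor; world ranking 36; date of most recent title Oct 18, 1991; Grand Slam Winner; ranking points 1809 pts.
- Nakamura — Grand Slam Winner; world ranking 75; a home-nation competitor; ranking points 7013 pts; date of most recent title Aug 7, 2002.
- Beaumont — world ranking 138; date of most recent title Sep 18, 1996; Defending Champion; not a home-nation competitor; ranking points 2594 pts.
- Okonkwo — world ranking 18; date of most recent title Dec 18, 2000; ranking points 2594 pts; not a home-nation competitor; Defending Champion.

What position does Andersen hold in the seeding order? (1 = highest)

3

By status category: Okonkwo and Beaumont (Defending Champion); then Andersen, Mbeki, Nakamura and Lund (Grand Slam Winner); then Vasquez (Tour Winner); then Fontaine (Qualifier).
Okonkwo and Beaumont both have ranking points 2594 pts, so the next rule applies.
Okonkwo and Beaumont are each not a home-nation competitor, so the next rule applies.
Among Okonkwo and Beaumont, by date of most recent title (later first): Okonkwo (Dec 18, 2000) before Beaumont (Sep 18, 1996).
Among Andersen, Mbeki, Nakamura and Lund, by ranking points (lower first) (reversed rule for this group): Andersen (1809 pts) before Mbeki (5491 pts) before Nakamura and Lund (7013 pts).
Nakamura and Lund are each a home-nation competitor, so the next rule applies.
Among Nakamura and Lund, by date of most recent title (later first): Nakamura (Aug 7, 2002) before Lund (Dec 13, 2000).
Order: Okonkwo, Beaumont, Andersen, Mbeki, Nakamura, Lund, Vasquez, Fontaine. So position 3.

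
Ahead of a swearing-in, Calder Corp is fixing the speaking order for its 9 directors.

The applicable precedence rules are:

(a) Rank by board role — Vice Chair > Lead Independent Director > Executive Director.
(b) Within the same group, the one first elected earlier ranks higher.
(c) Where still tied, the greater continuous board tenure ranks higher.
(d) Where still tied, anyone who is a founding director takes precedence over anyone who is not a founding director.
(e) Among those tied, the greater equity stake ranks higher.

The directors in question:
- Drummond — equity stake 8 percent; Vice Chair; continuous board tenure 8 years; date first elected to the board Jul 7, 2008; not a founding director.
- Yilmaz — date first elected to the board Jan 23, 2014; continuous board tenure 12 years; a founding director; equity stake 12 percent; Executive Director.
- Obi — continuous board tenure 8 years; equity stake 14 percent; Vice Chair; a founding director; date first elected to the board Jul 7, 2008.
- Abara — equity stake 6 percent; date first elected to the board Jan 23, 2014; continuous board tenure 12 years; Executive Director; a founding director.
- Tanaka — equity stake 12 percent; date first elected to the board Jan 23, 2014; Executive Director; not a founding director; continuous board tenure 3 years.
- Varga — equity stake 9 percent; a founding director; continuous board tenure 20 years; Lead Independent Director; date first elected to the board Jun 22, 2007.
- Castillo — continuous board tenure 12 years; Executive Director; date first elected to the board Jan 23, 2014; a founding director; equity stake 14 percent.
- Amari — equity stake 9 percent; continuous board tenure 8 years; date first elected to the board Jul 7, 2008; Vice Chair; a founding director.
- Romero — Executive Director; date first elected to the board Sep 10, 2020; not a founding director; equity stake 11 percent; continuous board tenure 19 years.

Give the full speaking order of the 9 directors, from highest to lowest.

By board role: Obi, Amari and Drummond (Vice Chair); then Varga (Lead Independent Director); then Castillo, Yilmaz, Abara, Tanaka and Romero (Executive Director).
Obi, Amari and Drummond all have date first elected to the board Jul 7, 2008, so the next rule applies.
Obi, Amari and Drummond all have continuous board tenure 8 years, so the next rule applies.
Among Obi, Amari and Drummond, a founding director before not a founding director: Obi and Amari (a founding director) before Drummond (not a founding director).
Among Obi and Amari, by equity stake (higher first): Obi (14 percent) before Amari (9 percent).
Among Castillo, Yilmaz, Abara, Tanaka and Romero, by date first elected to the board (earlier first): Castillo, Yilmaz, Abara and Tanaka (Jan 23, 2014) before Romero (Sep 10, 2020).
Among Castillo, Yilmaz, Abara and Tanaka, by continuous board tenure (higher first): Castillo, Yilmaz and Abara (12 years) before Tanaka (3 years).
Castillo, Yilmaz and Abara are each a founding director, so the next rule applies.
Among Castillo, Yilmaz and Abara, by equity stake (higher first): Castillo (14 percent) before Yilmaz (12 percent) before Abara (6 percent).
Full order: Obi, Amari, Drummond, Varga, Castillo, Yilmaz, Abara, Tanaka, Romero.

Obi, Amari, Drummond, Varga, Castillo, Yilmaz, Abara, Tanaka, Romero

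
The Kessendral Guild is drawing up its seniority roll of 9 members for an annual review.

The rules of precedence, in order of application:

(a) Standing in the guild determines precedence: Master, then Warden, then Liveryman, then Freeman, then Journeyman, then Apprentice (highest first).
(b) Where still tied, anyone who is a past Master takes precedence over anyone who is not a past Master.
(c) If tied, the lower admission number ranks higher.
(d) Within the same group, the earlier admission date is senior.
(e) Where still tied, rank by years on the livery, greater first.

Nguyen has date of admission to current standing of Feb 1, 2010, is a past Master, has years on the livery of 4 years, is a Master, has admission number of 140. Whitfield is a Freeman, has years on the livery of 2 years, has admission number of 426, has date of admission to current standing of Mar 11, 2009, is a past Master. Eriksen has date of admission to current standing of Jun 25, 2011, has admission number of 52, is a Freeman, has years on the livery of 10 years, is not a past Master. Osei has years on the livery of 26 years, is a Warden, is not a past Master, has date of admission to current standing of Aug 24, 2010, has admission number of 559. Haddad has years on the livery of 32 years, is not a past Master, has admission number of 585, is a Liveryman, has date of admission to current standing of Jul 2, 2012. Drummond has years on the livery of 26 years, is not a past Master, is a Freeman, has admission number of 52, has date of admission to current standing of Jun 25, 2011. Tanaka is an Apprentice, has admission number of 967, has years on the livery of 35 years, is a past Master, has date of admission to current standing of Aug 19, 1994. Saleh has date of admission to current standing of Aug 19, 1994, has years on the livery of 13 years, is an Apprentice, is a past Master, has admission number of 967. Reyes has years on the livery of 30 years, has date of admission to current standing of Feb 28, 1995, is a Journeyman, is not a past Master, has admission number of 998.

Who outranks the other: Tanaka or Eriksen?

Eriksen

By standing in the guild: Nguyen (Master); then Osei (Warden); then Haddad (Liveryman); then Whitfield, Drummond and Eriksen (Freeman); then Reyes (Journeyman); then Tanaka and Saleh (Apprentice).
Among Whitfield, Drummond and Eriksen, a past Master before not a past Master: Whitfield (a past Master) before Drummond and Eriksen (not a past Master).
Drummond and Eriksen both have admission number 52, so the next rule applies.
Drummond and Eriksen both have date of admission to current standing Jun 25, 2011, so the next rule applies.
Among Drummond and Eriksen, by years on the livery (higher first): Drummond (26 years) before Eriksen (10 years).
Tanaka and Saleh are each a past Master, so the next rule applies.
Tanaka and Saleh both have admission number 967, so the next rule applies.
Tanaka and Saleh both have date of admission to current standing Aug 19, 1994, so the next rule applies.
Among Tanaka and Saleh, by years on the livery (higher first): Tanaka (35 years) before Saleh (13 years).
So Eriksen takes precedence.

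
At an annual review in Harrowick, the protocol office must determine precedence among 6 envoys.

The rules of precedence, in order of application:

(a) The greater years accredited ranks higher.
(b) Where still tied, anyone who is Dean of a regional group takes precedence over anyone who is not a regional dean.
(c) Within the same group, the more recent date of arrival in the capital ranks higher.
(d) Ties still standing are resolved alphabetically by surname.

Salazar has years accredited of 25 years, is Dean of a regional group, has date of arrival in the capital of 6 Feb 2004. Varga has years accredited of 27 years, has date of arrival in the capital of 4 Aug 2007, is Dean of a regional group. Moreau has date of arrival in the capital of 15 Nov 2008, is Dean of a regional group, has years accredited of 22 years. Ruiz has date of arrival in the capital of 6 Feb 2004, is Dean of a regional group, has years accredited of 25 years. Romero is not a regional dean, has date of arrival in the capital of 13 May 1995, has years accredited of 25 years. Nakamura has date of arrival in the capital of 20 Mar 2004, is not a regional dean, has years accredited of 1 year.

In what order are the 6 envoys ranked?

Varga, Ruiz, Salazar, Romero, Moreau, Nakamura

By years accredited (higher first): Varga (27 years); then Ruiz, Salazar and Romero (each 25 years); then Moreau (22 years); then Nakamura (1 year).
Among Ruiz, Salazar and Romero, Dean of a regional group before not a regional dean: Ruiz and Salazar (Dean of a regional group) before Romero (not a regional dean).
Ruiz and Salazar both have date of arrival in the capital 6 Feb 2004, so the next rule applies.
Among Ruiz and Salazar, alphabetically by surname: Ruiz before Salazar.
Full order: Varga, Ruiz, Salazar, Romero, Moreau, Nakamura.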